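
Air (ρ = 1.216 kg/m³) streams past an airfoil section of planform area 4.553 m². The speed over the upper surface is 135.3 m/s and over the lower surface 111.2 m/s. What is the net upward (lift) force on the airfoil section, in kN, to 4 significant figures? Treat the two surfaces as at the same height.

16.45 kN

The faster flow above has the lower pressure; Bernoulli (same height) gives ΔP = ½ρ(v_up² − v_low²).
ΔP = ½·1.216·(135.3² − 111.2²) = 3612 Pa.
Lift = ΔP · A = 3612 × 4.553 = 16450 N.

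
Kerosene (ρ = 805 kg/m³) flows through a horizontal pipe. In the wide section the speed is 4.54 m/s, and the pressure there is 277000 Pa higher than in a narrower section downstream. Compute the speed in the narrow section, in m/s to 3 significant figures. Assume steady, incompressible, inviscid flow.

v₂ = 26.6 m/s

Horizontal Bernoulli: P₁ + ½ρv₁² = P₂ + ½ρv₂², so v₂² = v₁² + 2(P₁ − P₂)/ρ.
v₂ = √(4.54² + 2·277000/805) = √(20.6 + 688) = 26.6 m/s.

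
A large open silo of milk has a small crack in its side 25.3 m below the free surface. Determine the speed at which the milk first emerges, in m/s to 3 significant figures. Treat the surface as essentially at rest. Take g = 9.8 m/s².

Torricelli's result v = √(2gh) gives v = √(2·9.8·25.3) = 22.3 m/s.

v = 22.3 m/s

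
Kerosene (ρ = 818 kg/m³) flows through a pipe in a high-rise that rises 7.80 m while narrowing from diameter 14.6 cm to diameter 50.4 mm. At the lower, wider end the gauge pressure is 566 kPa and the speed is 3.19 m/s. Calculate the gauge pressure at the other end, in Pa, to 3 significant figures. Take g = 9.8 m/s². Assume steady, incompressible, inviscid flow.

P₂ ≈ 215000 Pa

Continuity gives A₁v₁ = A₂v₂, so v₂ = (167 cm²)/(20.0 cm²) × 3.19 m/s = 26.8 m/s.
Energy conservation along the streamline gives P₂ = P₁ − ½ρ(v₂² − v₁²) − ρg(h₂ − h₁).
P₂ = 566000 + ½·818·(3.19² − 26.8²) − 818·9.8·(+7.80) = 566000 + (-289000) − (62500) = 215000 Pa.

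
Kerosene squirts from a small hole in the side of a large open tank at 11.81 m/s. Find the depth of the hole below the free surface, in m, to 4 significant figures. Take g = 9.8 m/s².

For a small hole in a large open tank, ½v² = gh, giving h = v²/(2g).
h = 11.81²/(2·9.8) = 139.5/19.60 = 7.116 m.

7.116 m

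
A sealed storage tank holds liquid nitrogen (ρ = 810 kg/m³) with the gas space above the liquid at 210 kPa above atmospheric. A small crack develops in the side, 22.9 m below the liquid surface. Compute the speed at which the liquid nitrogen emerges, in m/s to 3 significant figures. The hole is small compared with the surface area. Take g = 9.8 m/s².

31.1 m/s

Take point 1 at the surface (v₁ ≈ 0) and point 2 at the hole (at atmospheric pressure). Bernoulli: P₁ + ρg h = P_atm + ½ρv₂².
With P₁ − P_atm = 210000 Pa, v₂ = √(2gh + 2ΔP/ρ) = √(2·9.8·22.9 + 2·210000/810) = 31.1 m/s.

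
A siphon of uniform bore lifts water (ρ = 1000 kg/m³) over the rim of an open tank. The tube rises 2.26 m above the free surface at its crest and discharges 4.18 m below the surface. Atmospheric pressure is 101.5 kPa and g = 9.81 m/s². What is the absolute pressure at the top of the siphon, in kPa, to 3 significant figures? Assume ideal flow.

P_top ≈ 38.3 kPa

The outlet speed comes from Torricelli: v = √(2g·4.18) = 9.06 m/s.
With constant cross-section the crest speed equals v; applying Bernoulli from the surface up to the crest, P_top = P_atm − ½ρv² − ρg·h_top.
P_top = 101500 − ½·1000·9.06² − 1000·9.81·2.26 = 38300 Pa.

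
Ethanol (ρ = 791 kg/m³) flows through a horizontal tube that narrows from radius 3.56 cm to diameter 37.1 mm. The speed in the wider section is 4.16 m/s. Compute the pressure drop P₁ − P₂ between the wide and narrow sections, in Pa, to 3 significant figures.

86000 Pa

Continuity gives A₁v₁ = A₂v₂, so v₂ = (39.8 cm²)/(10.8 cm²) × 4.16 m/s = 15.3 m/s.
Along the horizontal streamline, P + ½ρv² is constant.
P₁ − P₂ = ½·791·(15.3² − 4.16²) = ½·791·217 = 86000 Pa.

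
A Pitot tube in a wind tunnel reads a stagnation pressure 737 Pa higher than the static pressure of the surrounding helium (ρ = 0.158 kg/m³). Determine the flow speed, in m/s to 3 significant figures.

At the stagnation point the flow is brought to rest, so Bernoulli gives P_stag − P_static = ½ρv².
v = √(2ΔP/ρ) = √(2·737/0.158) = 96.6 m/s.

v = 96.6 m/s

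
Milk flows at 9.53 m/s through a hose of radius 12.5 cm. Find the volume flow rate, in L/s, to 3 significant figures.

Q ≈ 468 L/s

Q = A·v = 0.0491 m² × 9.53 m/s = 0.468 m³/s.
Converting: 0.468 m³/s × 1000 = 468 L/s.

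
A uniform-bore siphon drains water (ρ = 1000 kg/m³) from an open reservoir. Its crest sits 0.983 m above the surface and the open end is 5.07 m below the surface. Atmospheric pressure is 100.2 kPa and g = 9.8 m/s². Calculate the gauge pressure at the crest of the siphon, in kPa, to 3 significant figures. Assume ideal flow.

-59.3 kPa

Bernoulli surface→outlet gives ½v² = g·h_out, so v = √(2·9.8·5.07) = 9.97 m/s.
With constant cross-section the crest speed equals v; applying Bernoulli from the surface up to the crest, P_top = P_atm − ½ρv² − ρg·h_top.
P_top = 100200 − ½·1000·9.97² − 1000·9.8·0.983 = 40900 Pa. So P_gauge = P_top − P_atm = -59300 Pa.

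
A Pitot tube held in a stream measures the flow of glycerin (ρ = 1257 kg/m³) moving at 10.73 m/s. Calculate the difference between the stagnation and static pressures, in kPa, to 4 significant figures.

ΔP ≈ 72.36 kPa

At the stagnation point the flow is brought to rest, so Bernoulli gives P_stag − P_static = ½ρv².
ΔP = ½·1257·10.73² = 72360 Pa.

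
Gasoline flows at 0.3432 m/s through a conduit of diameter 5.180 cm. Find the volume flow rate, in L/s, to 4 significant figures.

Q = A·v = 0.002107 m² × 0.3432 m/s = 0.0007233 m³/s.
Converting: 0.0007233 m³/s × 1000 = 0.7233 L/s.

Q ≈ 0.7233 L/s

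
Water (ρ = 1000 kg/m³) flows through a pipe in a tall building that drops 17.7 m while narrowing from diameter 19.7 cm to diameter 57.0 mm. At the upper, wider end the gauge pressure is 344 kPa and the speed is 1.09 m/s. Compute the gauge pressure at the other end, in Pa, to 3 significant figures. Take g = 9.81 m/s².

P₂ ≈ 433000 Pa

The volume flow rate is constant, so v₂ = (A₁/A₂)v₁ = (305/25.5)·1.09 = 13.0 m/s.
Bernoulli: P₁ + ½ρv₁² + ρg h₁ = P₂ + ½ρv₂² + ρg h₂, so P₂ = P₁ + ½ρ(v₁² − v₂²) − ρg(h₂ − h₁).
P₂ = 344000 + ½·1000·(1.09² − 13.0²) − 1000·9.81·(−17.7) = 344000 + (-84200) − (-174000) = 433000 Pa.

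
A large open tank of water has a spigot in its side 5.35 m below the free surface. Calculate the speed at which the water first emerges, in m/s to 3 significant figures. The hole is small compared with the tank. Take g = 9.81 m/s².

Torricelli's result v = √(2gh) gives v = √(2·9.81·5.35) = 10.2 m/s.

v ≈ 10.2 m/s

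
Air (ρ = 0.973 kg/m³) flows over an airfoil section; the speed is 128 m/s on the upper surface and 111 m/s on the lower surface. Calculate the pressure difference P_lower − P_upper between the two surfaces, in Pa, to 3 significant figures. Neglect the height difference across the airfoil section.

ΔP ≈ 1980 Pa

The pressure is lower where the speed is higher: ΔP = ½ρ(v_up² − v_low²).
ΔP = ½·0.973·(128² − 111²) = 1980 Pa.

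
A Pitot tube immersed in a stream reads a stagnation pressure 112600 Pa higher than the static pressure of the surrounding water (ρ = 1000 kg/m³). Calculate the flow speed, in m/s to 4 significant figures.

15.01 m/s

The dynamic pressure equals the rise in static pressure at the stagnation point: ΔP = ½ρv².
v = √(2ΔP/ρ) = √(2·112600/1000) = 15.01 m/s.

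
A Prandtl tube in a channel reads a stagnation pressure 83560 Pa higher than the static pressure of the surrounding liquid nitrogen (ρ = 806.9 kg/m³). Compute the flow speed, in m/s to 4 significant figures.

14.39 m/s

Bernoulli between the free stream and the stagnation point: ½ρv² = P_stag − P_static.
v = √(2ΔP/ρ) = √(2·83560/806.9) = 14.39 m/s.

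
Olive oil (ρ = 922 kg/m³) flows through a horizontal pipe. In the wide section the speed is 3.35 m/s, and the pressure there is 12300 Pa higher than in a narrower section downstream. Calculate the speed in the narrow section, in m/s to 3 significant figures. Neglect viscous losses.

6.16 m/s

Horizontal Bernoulli: P₁ + ½ρv₁² = P₂ + ½ρv₂², so v₂² = v₁² + 2(P₁ − P₂)/ρ.
v₂ = √(3.35² + 2·12300/922) = √(11.2 + 26.7) = 6.16 m/s.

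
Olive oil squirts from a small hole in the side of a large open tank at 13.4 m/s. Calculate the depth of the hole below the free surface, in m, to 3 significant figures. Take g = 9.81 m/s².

Inverting v = √(2gh) gives h = v² / 2g.
h = 13.4²/(2·9.81) = 180/19.62 = 9.15 m.

9.15 m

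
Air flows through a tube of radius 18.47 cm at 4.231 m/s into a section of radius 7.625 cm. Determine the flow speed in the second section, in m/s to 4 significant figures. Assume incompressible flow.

Continuity gives A₁v₁ = A₂v₂, so v₂ = (1072 cm²)/(182.7 cm²) × 4.231 m/s = 24.83 m/s.

v₂ ≈ 24.83 m/s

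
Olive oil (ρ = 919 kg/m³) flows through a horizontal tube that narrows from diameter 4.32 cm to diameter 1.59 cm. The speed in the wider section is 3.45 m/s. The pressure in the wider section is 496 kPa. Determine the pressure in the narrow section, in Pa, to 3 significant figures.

P₂ ≈ 203000 Pa

By continuity, v₂ = v₁·A₁/A₂ = 3.45·(14.7/1.99) = 25.5 m/s.
Bernoulli (h₁ = h₂): P₁ − P₂ = ½ρ(v₂² − v₁²).
P₂ = P₁ − ½ρ(v₂² − v₁²) = 496000 − ½·919·(25.5² − 3.45²) = 496000 − 293000 = 203000 Pa.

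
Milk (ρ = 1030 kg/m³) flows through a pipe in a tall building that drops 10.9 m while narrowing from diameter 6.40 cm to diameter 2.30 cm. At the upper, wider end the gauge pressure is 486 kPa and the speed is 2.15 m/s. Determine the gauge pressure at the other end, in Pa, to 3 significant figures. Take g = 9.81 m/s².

By continuity, v₂ = v₁·A₁/A₂ = 2.15·(32.2/4.15) = 16.6 m/s.
Energy conservation along the streamline gives P₂ = P₁ − ½ρ(v₂² − v₁²) − ρg(h₂ − h₁).
P₂ = 486000 + ½·1030·(2.15² − 16.6²) − 1030·9.81·(−10.9) = 486000 + (-140000) − (-110000) = 456000 Pa.

P₂ ≈ 456000 Pa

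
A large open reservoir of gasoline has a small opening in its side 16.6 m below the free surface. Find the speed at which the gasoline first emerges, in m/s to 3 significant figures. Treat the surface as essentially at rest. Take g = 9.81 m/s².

Bernoulli from surface to hole (P equal, v_surface ≈ 0): v = √(2gh) = √(2×9.81×16.6) = 18.0 m/s.

v ≈ 18.0 m/s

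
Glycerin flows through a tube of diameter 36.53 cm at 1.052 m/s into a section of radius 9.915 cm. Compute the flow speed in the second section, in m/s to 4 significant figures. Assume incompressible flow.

Continuity gives A₁v₁ = A₂v₂, so v₂ = (1048 cm²)/(308.8 cm²) × 1.052 m/s = 3.570 m/s.

3.570 m/s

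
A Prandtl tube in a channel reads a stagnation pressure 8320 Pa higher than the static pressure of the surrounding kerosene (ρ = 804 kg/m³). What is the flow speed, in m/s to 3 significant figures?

v ≈ 4.55 m/s

Bernoulli between the free stream and the stagnation point: ½ρv² = P_stag − P_static.
v = √(2ΔP/ρ) = √(2·8320/804) = 4.55 m/s.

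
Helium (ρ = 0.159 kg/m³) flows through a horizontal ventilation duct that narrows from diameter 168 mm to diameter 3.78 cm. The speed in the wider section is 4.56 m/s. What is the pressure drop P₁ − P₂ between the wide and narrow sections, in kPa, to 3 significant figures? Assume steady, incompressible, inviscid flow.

0.643 kPa

Continuity gives A₁v₁ = A₂v₂, so v₂ = (222 cm²)/(11.2 cm²) × 4.56 m/s = 90.1 m/s.
The pipe is horizontal, so Bernoulli reduces to P₁ + ½ρv₁² = P₂ + ½ρv₂².
P₁ − P₂ = ½·0.159·(90.1² − 4.56²) = ½·0.159·8090 = 643 Pa.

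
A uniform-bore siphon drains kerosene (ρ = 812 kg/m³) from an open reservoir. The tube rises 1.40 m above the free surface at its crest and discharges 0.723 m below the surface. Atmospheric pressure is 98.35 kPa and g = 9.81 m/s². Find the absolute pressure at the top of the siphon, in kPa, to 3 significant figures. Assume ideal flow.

P_top ≈ 81.4 kPa

Bernoulli surface→outlet gives ½v² = g·h_out, so v = √(2·9.81·0.723) = 3.77 m/s.
Continuity keeps v the same throughout the tube; from surface to crest, P_atm + 0 = P_top + ½ρv² + ρg·h_top.
P_top = 98350 − ½·812·3.77² − 812·9.81·1.40 = 81400 Pa.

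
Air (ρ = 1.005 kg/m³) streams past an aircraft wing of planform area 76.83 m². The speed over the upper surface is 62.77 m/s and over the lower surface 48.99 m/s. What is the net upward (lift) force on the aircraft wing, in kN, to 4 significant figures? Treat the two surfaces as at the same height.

With equal heights on the two surfaces, Bernoulli gives P_lower − P_upper = ½ρ(v_upper² − v_lower²).
ΔP = ½·1.005·(62.77² − 48.99²) = 773.9 Pa.
Lift = ΔP · A = 773.9 × 76.83 = 59460 N.

F ≈ 59.46 kN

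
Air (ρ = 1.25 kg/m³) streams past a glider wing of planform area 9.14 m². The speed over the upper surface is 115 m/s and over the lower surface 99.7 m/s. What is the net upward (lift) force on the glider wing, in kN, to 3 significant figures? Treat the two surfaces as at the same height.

From P + ½ρv² = const at equal height, P_low − P_up = ½ρ(v_up² − v_low²).
ΔP = ½·1.25·(115² − 99.7²) = 2050 Pa.
Lift = ΔP · A = 2050 × 9.14 = 18800 N.

18.8 kN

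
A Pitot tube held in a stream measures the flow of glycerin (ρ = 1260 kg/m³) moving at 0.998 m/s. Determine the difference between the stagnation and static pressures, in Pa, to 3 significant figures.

ΔP = 627 Pa

The dynamic pressure equals the rise in static pressure at the stagnation point: ΔP = ½ρv².
ΔP = ½·1260·0.998² = 627 Pa.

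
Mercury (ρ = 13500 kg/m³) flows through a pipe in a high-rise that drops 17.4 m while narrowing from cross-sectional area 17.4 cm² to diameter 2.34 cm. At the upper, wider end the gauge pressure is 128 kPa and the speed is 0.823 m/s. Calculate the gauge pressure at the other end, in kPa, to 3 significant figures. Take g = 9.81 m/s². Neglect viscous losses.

P₂ = 2360 kPa

The volume flow rate is constant, so v₂ = (A₁/A₂)v₁ = (17.4/4.30)·0.823 = 3.33 m/s.
Bernoulli: P₁ + ½ρv₁² + ρg h₁ = P₂ + ½ρv₂² + ρg h₂, so P₂ = P₁ + ½ρ(v₁² − v₂²) − ρg(h₂ − h₁).
P₂ = 128000 + ½·13500·(0.823² − 3.33²) − 13500·9.81·(−17.4) = 128000 + (-70300) − (-2300000) = 2360000 Pa.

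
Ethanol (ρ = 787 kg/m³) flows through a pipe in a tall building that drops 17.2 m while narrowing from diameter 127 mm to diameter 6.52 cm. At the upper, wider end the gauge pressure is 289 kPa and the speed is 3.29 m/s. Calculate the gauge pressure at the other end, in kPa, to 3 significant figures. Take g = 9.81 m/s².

Continuity gives A₁v₁ = A₂v₂, so v₂ = (127 cm²)/(33.4 cm²) × 3.29 m/s = 12.5 m/s.
Bernoulli: P₁ + ½ρv₁² + ρg h₁ = P₂ + ½ρv₂² + ρg h₂, so P₂ = P₁ + ½ρ(v₁² − v₂²) − ρg(h₂ − h₁).
P₂ = 289000 + ½·787·(3.29² − 12.5²) − 787·9.81·(−17.2) = 289000 + (-57100) − (-133000) = 365000 Pa.

P₂ = 365 kPa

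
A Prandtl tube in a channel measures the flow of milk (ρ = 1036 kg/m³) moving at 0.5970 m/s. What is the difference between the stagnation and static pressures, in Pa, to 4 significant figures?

ΔP = 184.6 Pa

The dynamic pressure equals the rise in static pressure at the stagnation point: ΔP = ½ρv².
ΔP = ½·1036·0.5970² = 184.6 Pa.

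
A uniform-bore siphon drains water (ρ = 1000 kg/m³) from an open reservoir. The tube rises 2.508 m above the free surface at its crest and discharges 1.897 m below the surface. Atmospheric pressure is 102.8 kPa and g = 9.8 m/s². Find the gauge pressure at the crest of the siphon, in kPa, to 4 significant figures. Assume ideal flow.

-43.17 kPa

The outlet speed comes from Torricelli: v = √(2g·1.897) = 6.098 m/s.
The bore is uniform, so the speed at the crest is the same v. Bernoulli surface→crest: P_atm = P_top + ½ρv² + ρg·h_top.
P_top = 102800 − ½·1000·6.098² − 1000·9.8·2.508 = 59630 Pa. So P_gauge = P_top − P_atm = -43170 Pa.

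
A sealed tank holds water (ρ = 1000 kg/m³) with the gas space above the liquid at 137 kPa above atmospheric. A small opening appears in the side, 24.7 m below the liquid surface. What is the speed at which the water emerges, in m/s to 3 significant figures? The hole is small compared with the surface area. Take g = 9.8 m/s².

v = 27.5 m/s

Take point 1 at the surface (v₁ ≈ 0) and point 2 at the hole (at atmospheric pressure). Bernoulli: P₁ + ρg h = P_atm + ½ρv₂².
With P₁ − P_atm = 137000 Pa, v₂ = √(2gh + 2ΔP/ρ) = √(2·9.8·24.7 + 2·137000/1000) = 27.5 m/s.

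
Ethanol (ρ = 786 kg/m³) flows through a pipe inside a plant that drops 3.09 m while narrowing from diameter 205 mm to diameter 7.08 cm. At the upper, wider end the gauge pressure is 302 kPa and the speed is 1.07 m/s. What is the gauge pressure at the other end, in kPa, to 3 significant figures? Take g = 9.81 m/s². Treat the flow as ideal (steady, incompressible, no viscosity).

P₂ ≈ 295 kPa

Mass conservation (A₁v₁ = A₂v₂) gives v₂ = 1.07 × 330/39.4 = 8.97 m/s.
Applying Bernoulli between the two ends and solving for P₂: P₂ = P₁ + ½ρ(v₁² − v₂²) − ρgΔh.
P₂ = 302000 + ½·786·(1.07² − 8.97²) − 786·9.81·(−3.09) = 302000 + (-31200) − (-23800) = 295000 Pa.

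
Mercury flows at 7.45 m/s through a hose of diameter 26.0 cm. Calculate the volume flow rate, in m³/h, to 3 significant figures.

Q = A·v = 0.0531 m² × 7.45 m/s = 0.396 m³/s.
Converting: 0.396 m³/s × 3600 = 1420 m³/h.

1420 m³/h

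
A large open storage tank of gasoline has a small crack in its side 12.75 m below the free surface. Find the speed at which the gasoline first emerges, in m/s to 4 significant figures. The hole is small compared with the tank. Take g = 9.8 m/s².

The surface is effectively still and both ends are open, so ½v² = gh and v = √(2·9.8·12.75) = 15.81 m/s.

v = 15.81 m/s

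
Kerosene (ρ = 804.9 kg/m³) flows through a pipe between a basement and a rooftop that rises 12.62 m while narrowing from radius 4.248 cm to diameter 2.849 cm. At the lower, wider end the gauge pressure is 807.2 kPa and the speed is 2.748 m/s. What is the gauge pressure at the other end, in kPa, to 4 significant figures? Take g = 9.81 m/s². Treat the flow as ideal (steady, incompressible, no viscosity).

P₂ ≈ 470.2 kPa

The volume flow rate is constant, so v₂ = (A₁/A₂)v₁ = (56.69/6.375)·2.748 = 24.44 m/s.
Energy conservation along the streamline gives P₂ = P₁ − ½ρ(v₂² − v₁²) − ρg(h₂ − h₁).
P₂ = 807200 + ½·804.9·(2.748² − 24.44²) − 804.9·9.81·(+12.62) = 807200 + (-237300) − (99650) = 470200 Pa.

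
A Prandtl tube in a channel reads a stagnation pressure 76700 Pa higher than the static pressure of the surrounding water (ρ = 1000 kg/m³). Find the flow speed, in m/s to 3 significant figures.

The dynamic pressure equals the rise in static pressure at the stagnation point: ΔP = ½ρv².
v = √(2ΔP/ρ) = √(2·76700/1000) = 12.4 m/s.

12.4 m/s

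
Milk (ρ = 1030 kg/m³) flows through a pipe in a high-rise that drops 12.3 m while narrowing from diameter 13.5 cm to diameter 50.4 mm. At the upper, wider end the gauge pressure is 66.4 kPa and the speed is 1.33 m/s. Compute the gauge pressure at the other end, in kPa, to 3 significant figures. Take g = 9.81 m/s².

P₂ ≈ 145 kPa

By continuity, v₂ = v₁·A₁/A₂ = 1.33·(143/20.0) = 9.54 m/s.
Energy conservation along the streamline gives P₂ = P₁ − ½ρ(v₂² − v₁²) − ρg(h₂ − h₁).
P₂ = 66400 + ½·1030·(1.33² − 9.54²) − 1030·9.81·(−12.3) = 66400 + (-46000) − (-124000) = 145000 Pa.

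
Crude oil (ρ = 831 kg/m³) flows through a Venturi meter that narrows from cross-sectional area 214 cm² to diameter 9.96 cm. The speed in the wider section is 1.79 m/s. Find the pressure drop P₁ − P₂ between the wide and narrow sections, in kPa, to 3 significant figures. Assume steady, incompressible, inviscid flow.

ΔP ≈ 8.71 kPa

Continuity gives A₁v₁ = A₂v₂, so v₂ = (214 cm²)/(77.9 cm²) × 1.79 m/s = 4.92 m/s.
The pipe is horizontal, so Bernoulli reduces to P₁ + ½ρv₁² = P₂ + ½ρv₂².
P₁ − P₂ = ½·831·(4.92² − 1.79²) = ½·831·21.0 = 8710 Pa.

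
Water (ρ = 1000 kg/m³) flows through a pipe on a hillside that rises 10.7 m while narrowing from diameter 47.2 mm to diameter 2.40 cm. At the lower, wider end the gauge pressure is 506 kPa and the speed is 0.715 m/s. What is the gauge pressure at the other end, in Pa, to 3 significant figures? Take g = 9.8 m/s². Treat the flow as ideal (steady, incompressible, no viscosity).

P₂ ≈ 398000 Pa

The volume flow rate is constant, so v₂ = (A₁/A₂)v₁ = (17.5/4.52)·0.715 = 2.77 m/s.
Bernoulli: P₁ + ½ρv₁² + ρg h₁ = P₂ + ½ρv₂² + ρg h₂, so P₂ = P₁ + ½ρ(v₁² − v₂²) − ρg(h₂ − h₁).
P₂ = 506000 + ½·1000·(0.715² − 2.77²) − 1000·9.8·(+10.7) = 506000 + (-3570) − (105000) = 398000 Pa.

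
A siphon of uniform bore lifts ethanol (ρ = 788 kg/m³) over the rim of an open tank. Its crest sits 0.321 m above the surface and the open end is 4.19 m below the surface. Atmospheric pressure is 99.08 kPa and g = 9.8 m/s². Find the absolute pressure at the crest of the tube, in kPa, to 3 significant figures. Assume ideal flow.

P_top = 64.2 kPa

Bernoulli surface→outlet gives ½v² = g·h_out, so v = √(2·9.8·4.19) = 9.06 m/s.
The bore is uniform, so the speed at the crest is the same v. Bernoulli surface→crest: P_atm = P_top + ½ρv² + ρg·h_top.
P_top = 99080 − ½·788·9.06² − 788·9.8·0.321 = 64200 Pa.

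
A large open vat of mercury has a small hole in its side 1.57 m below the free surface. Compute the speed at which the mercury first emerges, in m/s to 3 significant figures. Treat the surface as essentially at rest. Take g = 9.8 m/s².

Bernoulli from surface to hole (P equal, v_surface ≈ 0): v = √(2gh) = √(2×9.8×1.57) = 5.55 m/s.

v ≈ 5.55 m/s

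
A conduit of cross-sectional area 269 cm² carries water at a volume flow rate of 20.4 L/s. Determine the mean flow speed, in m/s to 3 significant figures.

Q = 20.4 L/s = 0.0204 m³/s.
v = Q/A = 0.0204 / 0.0269 = 0.758 m/s.

v ≈ 0.758 m/s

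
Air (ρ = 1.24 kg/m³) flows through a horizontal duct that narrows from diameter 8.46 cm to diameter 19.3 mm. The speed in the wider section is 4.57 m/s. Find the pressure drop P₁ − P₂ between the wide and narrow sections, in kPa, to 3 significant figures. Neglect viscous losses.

ΔP ≈ 4.77 kPa

The volume flow rate is constant, so v₂ = (A₁/A₂)v₁ = (56.2/2.93)·4.57 = 87.8 m/s.
With no height change, Bernoulli's equation is P₁ + ½ρv₁² = P₂ + ½ρv₂².
P₁ − P₂ = ½·1.24·(87.8² − 4.57²) = ½·1.24·7690 = 4770 Pa.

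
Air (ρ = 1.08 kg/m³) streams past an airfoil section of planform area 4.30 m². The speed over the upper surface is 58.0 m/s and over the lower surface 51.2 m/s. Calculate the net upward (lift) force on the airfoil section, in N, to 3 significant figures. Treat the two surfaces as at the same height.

With equal heights on the two surfaces, Bernoulli gives P_lower − P_upper = ½ρ(v_upper² − v_lower²).
ΔP = ½·1.08·(58.0² − 51.2²) = 401 Pa.
Lift = ΔP · A = 401 × 4.30 = 1720 N.

F = 1720 N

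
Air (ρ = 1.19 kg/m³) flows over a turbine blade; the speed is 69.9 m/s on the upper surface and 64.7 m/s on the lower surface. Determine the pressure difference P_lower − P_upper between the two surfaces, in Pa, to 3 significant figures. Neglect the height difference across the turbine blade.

ΔP = 416 Pa

Bernoulli (same height): P_lower − P_upper = ½ρ(v_upper² − v_lower²).
ΔP = ½·1.19·(69.9² − 64.7²) = 416 Pa.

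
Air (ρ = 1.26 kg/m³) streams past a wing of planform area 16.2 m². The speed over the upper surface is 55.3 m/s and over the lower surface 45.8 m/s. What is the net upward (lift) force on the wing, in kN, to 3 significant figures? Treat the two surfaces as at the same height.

With equal heights on the two surfaces, Bernoulli gives P_lower − P_upper = ½ρ(v_upper² − v_lower²).
ΔP = ½·1.26·(55.3² − 45.8²) = 605 Pa.
Lift = ΔP · A = 605 × 16.2 = 9800 N.

F = 9.80 kN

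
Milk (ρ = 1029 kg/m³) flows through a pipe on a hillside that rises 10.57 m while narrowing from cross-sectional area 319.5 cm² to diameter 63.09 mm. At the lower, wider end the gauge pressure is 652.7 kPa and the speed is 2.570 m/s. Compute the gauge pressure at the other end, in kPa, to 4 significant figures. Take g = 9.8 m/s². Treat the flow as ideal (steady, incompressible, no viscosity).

P₂ = 194.6 kPa

The volume flow rate is constant, so v₂ = (A₁/A₂)v₁ = (319.5/31.26)·2.570 = 26.27 m/s.
Bernoulli: P₁ + ½ρv₁² + ρg h₁ = P₂ + ½ρv₂² + ρg h₂, so P₂ = P₁ + ½ρ(v₁² − v₂²) − ρg(h₂ − h₁).
P₂ = 652700 + ½·1029·(2.570² − 26.27²) − 1029·9.8·(+10.57) = 652700 + (-351600) − (106600) = 194600 Pa.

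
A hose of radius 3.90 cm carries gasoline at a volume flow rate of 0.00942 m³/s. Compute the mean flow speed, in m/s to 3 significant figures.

Q = 0.00942 m³/s = 0.00942 m³/s.
v = Q/A = 0.00942 / 0.00478 = 1.97 m/s.

v ≈ 1.97 m/s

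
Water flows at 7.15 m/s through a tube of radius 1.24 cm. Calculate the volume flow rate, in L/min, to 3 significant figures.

Q = 207 L/min

Q = A·v = 0.000483 m² × 7.15 m/s = 0.00345 m³/s.
Converting: 0.00345 m³/s × 60000 = 207 L/min.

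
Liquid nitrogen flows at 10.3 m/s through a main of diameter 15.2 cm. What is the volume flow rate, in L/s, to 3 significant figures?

Q = A·v = 0.0181 m² × 10.3 m/s = 0.187 m³/s.
Converting: 0.187 m³/s × 1000 = 187 L/s.

187 L/s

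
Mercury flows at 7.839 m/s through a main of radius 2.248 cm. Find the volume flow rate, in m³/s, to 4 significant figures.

0.01245 m³/s

Q = A·v = 0.001588 m² × 7.839 m/s = 0.01245 m³/s.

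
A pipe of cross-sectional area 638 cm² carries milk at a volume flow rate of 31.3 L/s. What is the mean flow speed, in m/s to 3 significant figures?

Q = 31.3 L/s = 0.0313 m³/s.
v = Q/A = 0.0313 / 0.0638 = 0.491 m/s.

0.491 m/s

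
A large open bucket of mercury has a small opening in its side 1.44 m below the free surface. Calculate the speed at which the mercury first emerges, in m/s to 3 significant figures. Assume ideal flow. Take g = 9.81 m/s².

5.32 m/s

The surface is effectively still and both ends are open, so ½v² = gh and v = √(2·9.81·1.44) = 5.32 m/s.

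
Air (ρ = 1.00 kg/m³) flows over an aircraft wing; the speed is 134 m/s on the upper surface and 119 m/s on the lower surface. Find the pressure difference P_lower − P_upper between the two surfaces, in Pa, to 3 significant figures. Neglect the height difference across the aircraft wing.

The pressure is lower where the speed is higher: ΔP = ½ρ(v_up² − v_low²).
ΔP = ½·1.00·(134² − 119²) = 1900 Pa.

ΔP = 1900 Pa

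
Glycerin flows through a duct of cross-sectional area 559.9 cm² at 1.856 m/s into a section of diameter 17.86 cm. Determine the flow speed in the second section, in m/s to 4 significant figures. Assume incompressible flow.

4.148 m/s

The volume flow rate is constant, so v₂ = (A₁/A₂)v₁ = (559.9/250.5)·1.856 = 4.148 m/s.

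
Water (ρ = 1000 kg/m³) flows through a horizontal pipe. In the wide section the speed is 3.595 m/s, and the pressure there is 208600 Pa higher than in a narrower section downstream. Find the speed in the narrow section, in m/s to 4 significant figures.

v₂ ≈ 20.74 m/s

Along the level pipe P + ½ρv² is conserved, hence v₂² = v₁² + 2(P₁ − P₂)/ρ.
v₂ = √(3.595² + 2·208600/1000) = √(12.92 + 417.2) = 20.74 m/s.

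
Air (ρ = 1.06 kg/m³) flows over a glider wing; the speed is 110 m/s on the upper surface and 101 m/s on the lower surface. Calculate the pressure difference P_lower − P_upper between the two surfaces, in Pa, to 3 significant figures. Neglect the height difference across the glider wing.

The pressure is lower where the speed is higher: ΔP = ½ρ(v_up² − v_low²).
ΔP = ½·1.06·(110² − 101²) = 1010 Pa.

ΔP ≈ 1010 Pa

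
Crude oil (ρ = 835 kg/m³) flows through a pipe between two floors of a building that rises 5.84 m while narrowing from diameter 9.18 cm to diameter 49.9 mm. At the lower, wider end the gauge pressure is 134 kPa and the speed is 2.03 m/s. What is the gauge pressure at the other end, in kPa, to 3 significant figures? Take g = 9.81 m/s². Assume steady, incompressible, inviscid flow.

The volume flow rate is constant, so v₂ = (A₁/A₂)v₁ = (66.2/19.6)·2.03 = 6.87 m/s.
Bernoulli: P₁ + ½ρv₁² + ρg h₁ = P₂ + ½ρv₂² + ρg h₂, so P₂ = P₁ + ½ρ(v₁² − v₂²) − ρg(h₂ − h₁).
P₂ = 134000 + ½·835·(2.03² − 6.87²) − 835·9.81·(+5.84) = 134000 + (-18000) − (47800) = 68200 Pa.

P₂ = 68.2 kPa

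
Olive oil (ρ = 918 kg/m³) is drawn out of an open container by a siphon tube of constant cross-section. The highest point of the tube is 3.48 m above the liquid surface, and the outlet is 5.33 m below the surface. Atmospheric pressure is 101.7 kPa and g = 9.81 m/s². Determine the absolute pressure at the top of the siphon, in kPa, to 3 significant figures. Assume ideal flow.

P_top = 22.4 kPa

The outlet speed comes from Torricelli: v = √(2g·5.33) = 10.2 m/s.
The bore is uniform, so the speed at the crest is the same v. Bernoulli surface→crest: P_atm = P_top + ½ρv² + ρg·h_top.
P_top = 101700 − ½·918·10.2² − 918·9.81·3.48 = 22400 Pa.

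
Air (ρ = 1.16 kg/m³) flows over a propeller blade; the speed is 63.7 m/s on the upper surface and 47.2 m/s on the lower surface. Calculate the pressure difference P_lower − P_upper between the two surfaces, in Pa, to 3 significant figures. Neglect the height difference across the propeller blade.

1060 Pa

With negligible Δh, P + ½ρv² is constant, so P_low − P_up = ½ρ(v_up² − v_low²).
ΔP = ½·1.16·(63.7² − 47.2²) = 1060 Pa.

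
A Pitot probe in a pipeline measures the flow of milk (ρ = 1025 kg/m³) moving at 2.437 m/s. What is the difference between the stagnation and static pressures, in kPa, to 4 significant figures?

The dynamic pressure equals the rise in static pressure at the stagnation point: ΔP = ½ρv².
ΔP = ½·1025·2.437² = 3044 Pa.

3.044 kPa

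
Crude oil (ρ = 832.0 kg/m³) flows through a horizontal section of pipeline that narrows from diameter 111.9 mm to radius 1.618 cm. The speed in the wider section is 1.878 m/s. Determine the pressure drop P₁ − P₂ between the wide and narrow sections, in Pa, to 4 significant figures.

208300 Pa

The volume flow rate is constant, so v₂ = (A₁/A₂)v₁ = (98.34/8.224)·1.878 = 22.46 m/s.
With no height change, Bernoulli's equation is P₁ + ½ρv₁² = P₂ + ½ρv₂².
P₁ − P₂ = ½·832.0·(22.46² − 1.878²) = ½·832.0·500.8 = 208300 Pa.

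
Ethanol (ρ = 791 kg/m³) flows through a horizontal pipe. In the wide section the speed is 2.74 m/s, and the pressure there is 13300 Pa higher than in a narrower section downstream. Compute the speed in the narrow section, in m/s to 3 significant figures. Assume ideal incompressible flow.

Horizontal Bernoulli: P₁ + ½ρv₁² = P₂ + ½ρv₂², so v₂² = v₁² + 2(P₁ − P₂)/ρ.
v₂ = √(2.74² + 2·13300/791) = √(7.51 + 33.6) = 6.41 m/s.

v₂ = 6.41 m/s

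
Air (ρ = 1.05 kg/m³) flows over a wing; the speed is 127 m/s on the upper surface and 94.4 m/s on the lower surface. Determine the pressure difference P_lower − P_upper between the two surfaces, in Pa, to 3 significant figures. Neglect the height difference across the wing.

ΔP ≈ 3790 Pa

Bernoulli (same height): P_lower − P_upper = ½ρ(v_upper² − v_lower²).
ΔP = ½·1.05·(127² − 94.4²) = 3790 Pa.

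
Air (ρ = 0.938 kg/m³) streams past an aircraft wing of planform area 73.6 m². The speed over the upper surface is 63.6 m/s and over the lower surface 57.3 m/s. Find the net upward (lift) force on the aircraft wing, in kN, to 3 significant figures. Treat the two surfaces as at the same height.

F = 26.3 kN

With equal heights on the two surfaces, Bernoulli gives P_lower − P_upper = ½ρ(v_upper² − v_lower²).
ΔP = ½·0.938·(63.6² − 57.3²) = 357 Pa.
Lift = ΔP · A = 357 × 73.6 = 26300 N.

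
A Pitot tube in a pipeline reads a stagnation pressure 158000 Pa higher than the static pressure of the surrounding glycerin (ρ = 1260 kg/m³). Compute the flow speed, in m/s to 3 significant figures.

v ≈ 15.8 m/s

At the stagnation point the flow is brought to rest, so Bernoulli gives P_stag − P_static = ½ρv².
v = √(2ΔP/ρ) = √(2·158000/1260) = 15.8 m/s.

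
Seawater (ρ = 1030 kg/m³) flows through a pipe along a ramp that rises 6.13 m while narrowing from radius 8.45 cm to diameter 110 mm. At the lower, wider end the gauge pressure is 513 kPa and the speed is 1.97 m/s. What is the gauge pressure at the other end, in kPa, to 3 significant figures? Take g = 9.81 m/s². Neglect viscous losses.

The volume flow rate is constant, so v₂ = (A₁/A₂)v₁ = (224/95.0)·1.97 = 4.65 m/s.
Applying Bernoulli between the two ends and solving for P₂: P₂ = P₁ + ½ρ(v₁² − v₂²) − ρgΔh.
P₂ = 513000 + ½·1030·(1.97² − 4.65²) − 1030·9.81·(+6.13) = 513000 + (-9140) − (61900) = 442000 Pa.

P₂ = 442 kPa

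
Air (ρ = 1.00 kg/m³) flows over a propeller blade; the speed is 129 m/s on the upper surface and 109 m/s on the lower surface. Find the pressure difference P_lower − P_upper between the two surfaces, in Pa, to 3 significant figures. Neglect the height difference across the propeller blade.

ΔP ≈ 2380 Pa

Bernoulli (same height): P_lower − P_upper = ½ρ(v_upper² − v_lower²).
ΔP = ½·1.00·(129² − 109²) = 2380 Pa.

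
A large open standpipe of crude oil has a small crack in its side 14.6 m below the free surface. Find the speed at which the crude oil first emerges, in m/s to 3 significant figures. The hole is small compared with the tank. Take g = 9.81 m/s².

v ≈ 16.9 m/s

The surface is effectively still and both ends are open, so ½v² = gh and v = √(2·9.81·14.6) = 16.9 m/s.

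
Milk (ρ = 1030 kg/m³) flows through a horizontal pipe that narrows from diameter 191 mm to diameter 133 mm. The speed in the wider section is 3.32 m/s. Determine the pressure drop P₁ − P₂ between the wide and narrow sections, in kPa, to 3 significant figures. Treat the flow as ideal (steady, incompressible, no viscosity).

ΔP ≈ 18.5 kPa

By continuity, v₂ = v₁·A₁/A₂ = 3.32·(287/139) = 6.85 m/s.
With no height change, Bernoulli's equation is P₁ + ½ρv₁² = P₂ + ½ρv₂².
P₁ − P₂ = ½·1030·(6.85² − 3.32²) = ½·1030·35.9 = 18500 Pa.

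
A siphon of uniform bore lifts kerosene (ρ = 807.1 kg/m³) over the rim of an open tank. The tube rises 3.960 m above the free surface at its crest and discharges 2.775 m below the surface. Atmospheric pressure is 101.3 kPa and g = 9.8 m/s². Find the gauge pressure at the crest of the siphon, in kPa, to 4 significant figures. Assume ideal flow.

The outlet speed comes from Torricelli: v = √(2g·2.775) = 7.375 m/s.
With constant cross-section the crest speed equals v; applying Bernoulli from the surface up to the crest, P_top = P_atm − ½ρv² − ρg·h_top.
P_top = 101300 − ½·807.1·7.375² − 807.1·9.8·3.960 = 48030 Pa. So P_gauge = P_top − P_atm = -53270 Pa.

P_gauge ≈ -53.27 kPa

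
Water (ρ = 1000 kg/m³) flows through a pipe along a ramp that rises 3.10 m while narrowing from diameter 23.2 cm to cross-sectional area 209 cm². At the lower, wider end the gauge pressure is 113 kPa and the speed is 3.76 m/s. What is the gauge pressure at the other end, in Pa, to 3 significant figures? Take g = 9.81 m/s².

P₂ = 60700 Pa

By continuity, v₂ = v₁·A₁/A₂ = 3.76·(423/209) = 7.61 m/s.
Bernoulli: P₁ + ½ρv₁² + ρg h₁ = P₂ + ½ρv₂² + ρg h₂, so P₂ = P₁ + ½ρ(v₁² − v₂²) − ρg(h₂ − h₁).
P₂ = 113000 + ½·1000·(3.76² − 7.61²) − 1000·9.81·(+3.10) = 113000 + (-21900) − (30400) = 60700 Pa.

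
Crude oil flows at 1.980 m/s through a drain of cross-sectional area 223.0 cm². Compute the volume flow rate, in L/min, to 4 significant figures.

Q = A·v = 0.02230 m² × 1.980 m/s = 0.04415 m³/s.
Converting: 0.04415 m³/s × 60000 = 2649 L/min.

2649 L/min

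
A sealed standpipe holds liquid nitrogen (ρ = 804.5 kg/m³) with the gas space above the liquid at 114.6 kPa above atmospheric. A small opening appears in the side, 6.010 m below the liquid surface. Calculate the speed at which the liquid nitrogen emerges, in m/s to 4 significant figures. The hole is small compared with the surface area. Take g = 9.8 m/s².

Take point 1 at the surface (v₁ ≈ 0) and point 2 at the hole (at atmospheric pressure). Bernoulli: P₁ + ρg h = P_atm + ½ρv₂².
With P₁ − P_atm = 114600 Pa, v₂ = √(2gh + 2ΔP/ρ) = √(2·9.8·6.010 + 2·114600/804.5) = 20.07 m/s.

20.07 m/s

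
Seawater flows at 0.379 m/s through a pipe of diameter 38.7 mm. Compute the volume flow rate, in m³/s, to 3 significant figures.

Q = A·v = 0.00118 m² × 0.379 m/s = 0.000446 m³/s.

Q ≈ 0.000446 m³/s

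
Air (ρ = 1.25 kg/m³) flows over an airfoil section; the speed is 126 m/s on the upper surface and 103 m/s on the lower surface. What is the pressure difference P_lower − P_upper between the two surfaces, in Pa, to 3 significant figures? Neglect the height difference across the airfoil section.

3290 Pa

Bernoulli (same height): P_lower − P_upper = ½ρ(v_upper² − v_lower²).
ΔP = ½·1.25·(126² − 103²) = 3290 Pa.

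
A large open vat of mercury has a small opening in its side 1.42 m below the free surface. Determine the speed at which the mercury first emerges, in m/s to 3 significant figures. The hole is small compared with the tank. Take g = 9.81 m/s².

Torricelli's result v = √(2gh) gives v = √(2·9.81·1.42) = 5.28 m/s.

v ≈ 5.28 m/s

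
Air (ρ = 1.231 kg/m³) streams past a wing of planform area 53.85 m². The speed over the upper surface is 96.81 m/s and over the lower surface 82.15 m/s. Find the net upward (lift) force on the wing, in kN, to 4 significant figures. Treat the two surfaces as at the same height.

From P + ½ρv² = const at equal height, P_low − P_up = ½ρ(v_up² − v_low²).
ΔP = ½·1.231·(96.81² − 82.15²) = 1615 Pa.
Lift = ΔP · A = 1615 × 53.85 = 86960 N.

F ≈ 86.96 kN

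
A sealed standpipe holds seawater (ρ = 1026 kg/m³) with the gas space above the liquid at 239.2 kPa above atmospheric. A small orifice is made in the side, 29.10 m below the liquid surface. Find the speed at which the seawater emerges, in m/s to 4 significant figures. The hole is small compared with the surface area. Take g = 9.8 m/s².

v = 32.20 m/s

Take point 1 at the surface (v₁ ≈ 0) and point 2 at the hole (at atmospheric pressure). Bernoulli: P₁ + ρg h = P_atm + ½ρv₂².
With P₁ − P_atm = 239200 Pa, v₂ = √(2gh + 2ΔP/ρ) = √(2·9.8·29.10 + 2·239200/1026) = 32.20 m/s.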